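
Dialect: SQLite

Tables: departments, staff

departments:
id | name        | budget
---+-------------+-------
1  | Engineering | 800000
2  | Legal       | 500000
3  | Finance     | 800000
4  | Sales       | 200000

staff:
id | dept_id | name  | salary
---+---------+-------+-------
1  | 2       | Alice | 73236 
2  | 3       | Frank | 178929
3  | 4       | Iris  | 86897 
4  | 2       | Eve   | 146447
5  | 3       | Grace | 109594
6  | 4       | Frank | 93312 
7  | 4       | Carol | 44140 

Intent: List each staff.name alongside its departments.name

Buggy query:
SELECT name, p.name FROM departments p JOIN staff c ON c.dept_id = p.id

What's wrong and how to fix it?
Bug: Both tables have a 'name' column; the unqualified reference is ambiguous

Fix: Prefix ambiguous columns with the table alias

Corrected query:
SELECT c.name, p.name FROM departments p JOIN staff c ON c.dept_id = p.id

Result:
name  | name   
------+--------
Alice | Legal  
Frank | Finance
Iris  | Sales  
Eve   | Legal  
Grace | Finance
Frank | Sales  
Carol | Sales  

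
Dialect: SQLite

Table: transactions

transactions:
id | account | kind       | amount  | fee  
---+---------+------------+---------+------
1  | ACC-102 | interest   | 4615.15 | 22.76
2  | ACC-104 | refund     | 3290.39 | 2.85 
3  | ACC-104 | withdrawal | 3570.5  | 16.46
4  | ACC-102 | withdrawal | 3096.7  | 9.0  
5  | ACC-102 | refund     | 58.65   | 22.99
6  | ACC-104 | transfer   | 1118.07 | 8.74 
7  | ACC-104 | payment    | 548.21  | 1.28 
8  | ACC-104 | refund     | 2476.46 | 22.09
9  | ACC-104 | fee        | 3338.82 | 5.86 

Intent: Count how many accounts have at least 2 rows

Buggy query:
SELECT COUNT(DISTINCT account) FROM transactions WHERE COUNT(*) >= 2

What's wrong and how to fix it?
Bug: WHERE filters individual rows, not groups, so a group-level COUNT is invalid there

Fix: Use a subquery that GROUPs and filters with HAVING, then count its rows

Corrected query:
SELECT COUNT(*) FROM (SELECT account FROM transactions GROUP BY account HAVING COUNT(*) >= 2)

Result:
COUNT(*)
--------
2       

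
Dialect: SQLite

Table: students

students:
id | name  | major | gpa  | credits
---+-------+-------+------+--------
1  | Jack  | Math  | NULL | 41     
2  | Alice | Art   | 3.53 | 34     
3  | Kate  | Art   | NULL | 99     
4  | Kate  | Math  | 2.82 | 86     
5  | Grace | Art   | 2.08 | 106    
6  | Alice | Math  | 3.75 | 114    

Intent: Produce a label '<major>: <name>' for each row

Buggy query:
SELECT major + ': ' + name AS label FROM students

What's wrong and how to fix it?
Bug: SQLite uses || for string concatenation; + coerces text to numbers (yielding 0)

Fix: Replace + with || to concatenate text

Corrected query:
SELECT major || ': ' || name AS label FROM students

Result:
label      
-----------
Math: Jack 
Art: Alice 
Art: Kate  
Math: Kate 
Art: Grace 
Math: Alice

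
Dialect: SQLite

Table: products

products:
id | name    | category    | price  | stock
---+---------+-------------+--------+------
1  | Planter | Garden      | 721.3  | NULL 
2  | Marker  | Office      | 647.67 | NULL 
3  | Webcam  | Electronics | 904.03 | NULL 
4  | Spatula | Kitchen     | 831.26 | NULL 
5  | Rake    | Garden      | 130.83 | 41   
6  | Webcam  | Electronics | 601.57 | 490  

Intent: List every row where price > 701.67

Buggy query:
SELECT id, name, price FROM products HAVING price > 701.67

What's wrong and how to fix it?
Bug: HAVING filters the output of aggregation, but this query has no GROUP BY and no aggregate functions, so SQLite rejects it (HAVING clause on a non-aggregate query); the condition here is per row

Fix: Use WHERE for row-level filtering

Corrected query:
SELECT id, name, price FROM products WHERE price > 701.67

Result:
id | name    | price 
---+---------+-------
1  | Planter | 721.3 
3  | Webcam  | 904.03
4  | Spatula | 831.26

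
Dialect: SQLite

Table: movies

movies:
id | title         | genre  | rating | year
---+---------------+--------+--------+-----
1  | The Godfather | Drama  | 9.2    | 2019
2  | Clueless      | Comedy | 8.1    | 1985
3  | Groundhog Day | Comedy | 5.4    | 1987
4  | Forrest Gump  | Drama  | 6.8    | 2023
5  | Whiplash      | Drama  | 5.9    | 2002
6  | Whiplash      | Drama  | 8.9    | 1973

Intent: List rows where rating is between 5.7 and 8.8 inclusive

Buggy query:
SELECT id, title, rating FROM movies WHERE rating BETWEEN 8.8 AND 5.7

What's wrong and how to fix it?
Bug: The bounds are reversed; BETWEEN a AND b requires a <= b to match anything

Fix: Write BETWEEN 5.7 AND 8.8

Corrected query:
SELECT id, title, rating FROM movies WHERE rating BETWEEN 5.7 AND 8.8

Result:
id | title        | rating
---+--------------+-------
2  | Clueless     | 8.1   
4  | Forrest Gump | 6.8   
5  | Whiplash     | 5.9   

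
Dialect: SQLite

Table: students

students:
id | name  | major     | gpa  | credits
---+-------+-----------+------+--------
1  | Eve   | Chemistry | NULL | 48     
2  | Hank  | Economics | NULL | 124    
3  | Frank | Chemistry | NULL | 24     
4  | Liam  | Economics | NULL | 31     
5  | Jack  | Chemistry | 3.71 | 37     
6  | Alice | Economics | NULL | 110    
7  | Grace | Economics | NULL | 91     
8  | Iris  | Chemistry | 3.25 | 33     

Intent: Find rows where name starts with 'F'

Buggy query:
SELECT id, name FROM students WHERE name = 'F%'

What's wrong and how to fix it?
Bug: '=' compares the literal string including the % character; pattern matching needs LIKE

Fix: Use LIKE for wildcard pattern matching

Corrected query:
SELECT id, name FROM students WHERE name LIKE 'F%'

Result:
id | name 
---+------
3  | Frank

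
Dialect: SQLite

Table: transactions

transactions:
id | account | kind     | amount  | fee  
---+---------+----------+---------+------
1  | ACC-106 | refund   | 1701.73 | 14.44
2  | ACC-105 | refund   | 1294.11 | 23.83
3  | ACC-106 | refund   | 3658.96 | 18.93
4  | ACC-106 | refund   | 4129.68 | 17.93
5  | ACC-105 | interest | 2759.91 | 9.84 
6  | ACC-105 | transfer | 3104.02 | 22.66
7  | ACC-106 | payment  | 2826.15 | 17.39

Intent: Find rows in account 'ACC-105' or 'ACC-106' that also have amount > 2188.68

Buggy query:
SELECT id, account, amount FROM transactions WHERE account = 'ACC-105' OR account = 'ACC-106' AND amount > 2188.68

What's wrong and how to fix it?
Bug: Without parentheses, AND is evaluated before OR, so the amount filter only applies to the 'ACC-106' branch

Fix: Add parentheses around the OR so the AND applies to both alternatives

Corrected query:
SELECT id, account, amount FROM transactions WHERE (account = 'ACC-105' OR account = 'ACC-106') AND amount > 2188.68

Result:
id | account | amount 
---+---------+--------
3  | ACC-106 | 3658.96
4  | ACC-106 | 4129.68
5  | ACC-105 | 2759.91
6  | ACC-105 | 3104.02
7  | ACC-106 | 2826.15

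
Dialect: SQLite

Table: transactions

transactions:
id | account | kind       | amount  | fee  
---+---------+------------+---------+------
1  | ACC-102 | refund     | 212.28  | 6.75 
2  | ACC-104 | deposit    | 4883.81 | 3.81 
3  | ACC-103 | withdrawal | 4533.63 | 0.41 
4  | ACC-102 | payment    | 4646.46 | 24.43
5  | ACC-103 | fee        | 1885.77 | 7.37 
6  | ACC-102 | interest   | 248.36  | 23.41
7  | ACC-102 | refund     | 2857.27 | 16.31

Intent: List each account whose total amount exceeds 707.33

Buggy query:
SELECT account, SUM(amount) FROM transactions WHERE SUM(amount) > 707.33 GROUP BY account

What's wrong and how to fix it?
Bug: SUM(amount) is an aggregate, but WHERE filters rows before aggregation

Fix: Use HAVING (which filters groups after aggregation) instead of WHERE

Corrected query:
SELECT account, SUM(amount) FROM transactions GROUP BY account HAVING SUM(amount) > 707.33

Result:
account | SUM(amount)
--------+------------
ACC-102 | 7964.37    
ACC-103 | 6419.4     
ACC-104 | 4883.81    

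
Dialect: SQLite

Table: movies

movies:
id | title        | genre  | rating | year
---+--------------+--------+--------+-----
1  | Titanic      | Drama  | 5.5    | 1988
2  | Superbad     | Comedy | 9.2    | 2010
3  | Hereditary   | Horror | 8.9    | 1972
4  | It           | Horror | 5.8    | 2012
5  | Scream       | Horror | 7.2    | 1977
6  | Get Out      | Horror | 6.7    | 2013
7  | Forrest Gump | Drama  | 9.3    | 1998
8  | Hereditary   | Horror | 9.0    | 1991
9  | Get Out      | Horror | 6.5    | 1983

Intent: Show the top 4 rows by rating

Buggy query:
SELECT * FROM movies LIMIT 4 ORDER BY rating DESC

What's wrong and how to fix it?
Bug: ORDER BY cannot follow LIMIT; LIMIT is the final clause

Fix: Swap the clauses: ORDER BY first, then LIMIT

Corrected query:
SELECT * FROM movies ORDER BY rating DESC LIMIT 4

Result:
id | title        | genre  | rating | year
---+--------------+--------+--------+-----
7  | Forrest Gump | Drama  | 9.3    | 1998
2  | Superbad     | Comedy | 9.2    | 2010
8  | Hereditary   | Horror | 9      | 1991
3  | Hereditary   | Horror | 8.9    | 1972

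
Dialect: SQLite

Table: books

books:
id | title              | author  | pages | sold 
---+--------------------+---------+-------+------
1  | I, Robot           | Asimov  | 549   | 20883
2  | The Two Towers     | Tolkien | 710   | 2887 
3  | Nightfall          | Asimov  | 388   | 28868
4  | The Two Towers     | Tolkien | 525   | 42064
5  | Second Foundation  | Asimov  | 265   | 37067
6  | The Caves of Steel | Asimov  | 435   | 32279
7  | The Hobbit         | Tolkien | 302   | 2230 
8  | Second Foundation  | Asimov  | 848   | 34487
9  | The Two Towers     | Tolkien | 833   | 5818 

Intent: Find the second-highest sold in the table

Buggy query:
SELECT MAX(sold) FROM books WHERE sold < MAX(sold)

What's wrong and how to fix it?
Bug: MAX(sold) on the right of the comparison is an aggregate-in-WHERE error

Fix: Compute the overall MAX in a subquery, then take MAX of rows below it

Corrected query:
SELECT MAX(sold) FROM books WHERE sold < (SELECT MAX(sold) FROM books)

Result:
MAX(sold)
---------
37067    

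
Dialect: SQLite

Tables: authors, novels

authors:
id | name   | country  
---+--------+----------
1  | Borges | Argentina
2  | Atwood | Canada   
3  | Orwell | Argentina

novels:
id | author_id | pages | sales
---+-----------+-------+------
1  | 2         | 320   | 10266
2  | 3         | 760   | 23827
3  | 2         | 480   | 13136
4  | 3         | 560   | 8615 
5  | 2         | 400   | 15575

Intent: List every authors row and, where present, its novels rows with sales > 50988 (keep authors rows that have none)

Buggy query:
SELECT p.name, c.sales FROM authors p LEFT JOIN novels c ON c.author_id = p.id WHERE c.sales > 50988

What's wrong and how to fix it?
Bug: Filtering c.sales in WHERE discards the NULL rows produced by LEFT JOIN, turning it into an inner join

Fix: Put 'c.sales > 50988' in the JOIN's ON clause instead of WHERE

Corrected query:
SELECT p.name, c.sales FROM authors p LEFT JOIN novels c ON c.author_id = p.id AND c.sales > 50988

Result:
name   | sales
-------+------
Borges | NULL 
Atwood | NULL 
Orwell | NULL 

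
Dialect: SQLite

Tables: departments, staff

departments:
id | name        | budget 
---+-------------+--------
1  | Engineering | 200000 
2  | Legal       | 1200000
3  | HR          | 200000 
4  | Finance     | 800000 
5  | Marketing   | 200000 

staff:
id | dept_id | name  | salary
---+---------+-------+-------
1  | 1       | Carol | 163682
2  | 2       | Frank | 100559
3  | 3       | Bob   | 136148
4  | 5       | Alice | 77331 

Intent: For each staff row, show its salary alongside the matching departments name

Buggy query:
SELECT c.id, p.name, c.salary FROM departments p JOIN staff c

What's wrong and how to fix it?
Bug: Missing join condition: each staff row is matched to all departments rows instead of just its own

Fix: Specify the join condition linking the foreign key to the parent id

Corrected query:
SELECT c.id, p.name, c.salary FROM departments p JOIN staff c ON c.dept_id = p.id

Result:
id | name        | salary
---+-------------+-------
1  | Engineering | 163682
2  | Legal       | 100559
3  | HR          | 136148
4  | Marketing   | 77331 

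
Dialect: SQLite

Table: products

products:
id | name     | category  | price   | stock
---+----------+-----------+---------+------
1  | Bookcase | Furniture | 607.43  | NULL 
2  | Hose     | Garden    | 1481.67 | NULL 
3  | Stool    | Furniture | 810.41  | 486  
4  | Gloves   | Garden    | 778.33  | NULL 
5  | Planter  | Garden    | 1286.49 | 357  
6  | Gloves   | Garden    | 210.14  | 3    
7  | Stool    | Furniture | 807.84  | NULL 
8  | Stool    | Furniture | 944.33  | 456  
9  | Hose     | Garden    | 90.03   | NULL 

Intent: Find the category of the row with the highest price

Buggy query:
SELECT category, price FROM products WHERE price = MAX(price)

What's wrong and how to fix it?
Bug: MAX(price) is an aggregate and cannot be used directly in WHERE

Fix: Wrap MAX in a scalar subquery so WHERE compares against a single value

Corrected query:
SELECT category, price FROM products WHERE price = (SELECT MAX(price) FROM products)

Result:
category | price  
---------+--------
Garden   | 1481.67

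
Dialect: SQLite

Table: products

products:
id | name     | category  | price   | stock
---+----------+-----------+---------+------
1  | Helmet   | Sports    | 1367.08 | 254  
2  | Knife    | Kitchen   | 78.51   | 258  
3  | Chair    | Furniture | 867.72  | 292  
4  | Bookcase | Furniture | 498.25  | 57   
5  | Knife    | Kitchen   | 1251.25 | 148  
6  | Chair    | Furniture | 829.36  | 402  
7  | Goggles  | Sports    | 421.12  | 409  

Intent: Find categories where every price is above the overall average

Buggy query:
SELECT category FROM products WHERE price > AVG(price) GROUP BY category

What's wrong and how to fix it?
Bug: AVG() is an aggregate; it can't sit directly in WHERE

Fix: Use a subquery for AVG and a HAVING MIN(...) filter so the condition holds for every row in the group

Corrected query:
SELECT category FROM products GROUP BY category HAVING MIN(price) > (SELECT AVG(price) FROM products)

Result:
(no rows)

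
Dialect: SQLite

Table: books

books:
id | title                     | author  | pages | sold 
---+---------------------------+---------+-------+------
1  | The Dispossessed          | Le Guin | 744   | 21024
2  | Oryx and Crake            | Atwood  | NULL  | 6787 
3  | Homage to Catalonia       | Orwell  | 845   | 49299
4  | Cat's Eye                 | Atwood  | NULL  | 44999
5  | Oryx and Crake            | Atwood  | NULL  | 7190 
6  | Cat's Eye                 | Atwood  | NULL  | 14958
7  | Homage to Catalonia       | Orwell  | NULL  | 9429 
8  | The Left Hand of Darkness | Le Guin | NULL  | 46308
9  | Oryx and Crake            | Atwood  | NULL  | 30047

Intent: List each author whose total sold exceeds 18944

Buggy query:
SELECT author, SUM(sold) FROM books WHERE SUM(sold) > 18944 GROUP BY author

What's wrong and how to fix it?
Bug: Aggregate functions cannot appear in a WHERE clause

Fix: Move the aggregate condition to a HAVING clause

Corrected query:
SELECT author, SUM(sold) FROM books GROUP BY author HAVING SUM(sold) > 18944

Result:
author  | SUM(sold)
--------+----------
Atwood  | 103981   
Le Guin | 67332    
Orwell  | 58728    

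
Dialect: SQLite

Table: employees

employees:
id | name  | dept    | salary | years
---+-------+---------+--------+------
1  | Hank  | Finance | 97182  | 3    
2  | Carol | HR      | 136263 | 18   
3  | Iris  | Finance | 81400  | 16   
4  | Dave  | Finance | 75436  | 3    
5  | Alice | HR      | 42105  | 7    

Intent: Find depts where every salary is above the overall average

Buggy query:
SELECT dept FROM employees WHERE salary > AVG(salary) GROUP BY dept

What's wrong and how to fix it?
Bug: AVG() is an aggregate; it can't sit directly in WHERE

Fix: Compute the overall average in a scalar subquery and compare each group's MIN against it in HAVING

Corrected query:
SELECT dept FROM employees GROUP BY dept HAVING MIN(salary) > (SELECT AVG(salary) FROM employees)

Result:
(no rows)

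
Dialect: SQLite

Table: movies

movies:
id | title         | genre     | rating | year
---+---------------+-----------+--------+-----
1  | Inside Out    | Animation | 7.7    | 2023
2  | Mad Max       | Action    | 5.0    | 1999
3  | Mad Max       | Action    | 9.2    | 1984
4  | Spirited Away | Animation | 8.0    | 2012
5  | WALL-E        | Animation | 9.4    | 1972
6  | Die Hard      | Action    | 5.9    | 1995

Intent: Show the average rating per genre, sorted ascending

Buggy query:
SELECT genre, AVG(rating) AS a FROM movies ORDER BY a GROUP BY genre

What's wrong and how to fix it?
Bug: ORDER BY appears before GROUP BY; SQL clause order requires GROUP BY first

Fix: Reorder: SELECT … FROM … GROUP BY … ORDER BY …

Corrected query:
SELECT genre, AVG(rating) AS a FROM movies GROUP BY genre ORDER BY a

Result:
genre     | a       
----------+---------
Action    | 6.7     
Animation | 8.366667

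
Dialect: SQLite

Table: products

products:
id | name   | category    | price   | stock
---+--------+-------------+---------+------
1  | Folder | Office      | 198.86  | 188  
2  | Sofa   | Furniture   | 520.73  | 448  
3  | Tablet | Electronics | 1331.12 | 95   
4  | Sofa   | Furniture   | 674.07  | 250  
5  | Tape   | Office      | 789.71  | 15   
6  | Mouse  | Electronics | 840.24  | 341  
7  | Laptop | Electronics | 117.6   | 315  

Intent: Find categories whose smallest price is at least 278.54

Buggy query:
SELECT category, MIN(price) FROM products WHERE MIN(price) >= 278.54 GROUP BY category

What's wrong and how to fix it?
Bug: MIN() in WHERE is a misuse of aggregate

Fix: Use HAVING for the per-group MIN condition

Corrected query:
SELECT category, MIN(price) FROM products GROUP BY category HAVING MIN(price) >= 278.54

Result:
category  | MIN(price)
----------+-----------
Furniture | 520.73    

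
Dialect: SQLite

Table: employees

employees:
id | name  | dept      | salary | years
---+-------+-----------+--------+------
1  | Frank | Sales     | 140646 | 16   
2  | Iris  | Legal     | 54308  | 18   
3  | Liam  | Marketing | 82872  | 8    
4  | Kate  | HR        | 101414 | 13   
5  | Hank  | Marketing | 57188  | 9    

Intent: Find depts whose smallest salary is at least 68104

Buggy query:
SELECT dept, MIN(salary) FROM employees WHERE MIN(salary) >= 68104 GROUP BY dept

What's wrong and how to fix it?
Bug: Aggregates like MIN are computed per group after WHERE runs

Fix: Use HAVING for the per-group MIN condition

Corrected query:
SELECT dept, MIN(salary) FROM employees GROUP BY dept HAVING MIN(salary) >= 68104

Result:
dept  | MIN(salary)
------+------------
HR    | 101414     
Sales | 140646     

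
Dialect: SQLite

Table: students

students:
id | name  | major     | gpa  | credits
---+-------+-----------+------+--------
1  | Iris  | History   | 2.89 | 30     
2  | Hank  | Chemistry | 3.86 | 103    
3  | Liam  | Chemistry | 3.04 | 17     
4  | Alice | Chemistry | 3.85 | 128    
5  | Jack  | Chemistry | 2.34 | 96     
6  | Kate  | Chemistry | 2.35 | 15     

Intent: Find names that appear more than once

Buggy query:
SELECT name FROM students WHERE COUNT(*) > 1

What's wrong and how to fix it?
Bug: COUNT(*) is an aggregate and cannot be used in WHERE

Fix: GROUP BY name, then filter groups with HAVING COUNT(*) > 1

Corrected query:
SELECT name FROM students GROUP BY name HAVING COUNT(*) > 1

Result:
(no rows)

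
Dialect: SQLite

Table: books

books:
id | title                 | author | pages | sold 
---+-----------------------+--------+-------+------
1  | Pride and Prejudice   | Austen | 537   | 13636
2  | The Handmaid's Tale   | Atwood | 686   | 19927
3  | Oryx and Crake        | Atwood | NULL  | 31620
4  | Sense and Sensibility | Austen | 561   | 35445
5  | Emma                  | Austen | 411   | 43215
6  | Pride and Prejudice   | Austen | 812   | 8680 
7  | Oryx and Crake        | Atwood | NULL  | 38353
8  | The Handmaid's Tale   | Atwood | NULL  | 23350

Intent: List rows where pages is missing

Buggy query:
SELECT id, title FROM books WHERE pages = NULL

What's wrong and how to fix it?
Bug: Comparing to NULL with '=' never matches; NULL = NULL is unknown, not true

Fix: Replace '= NULL' with 'IS NULL'

Corrected query:
SELECT id, title FROM books WHERE pages IS NULL

Result:
id | title              
---+--------------------
3  | Oryx and Crake     
7  | Oryx and Crake     
8  | The Handmaid's Tale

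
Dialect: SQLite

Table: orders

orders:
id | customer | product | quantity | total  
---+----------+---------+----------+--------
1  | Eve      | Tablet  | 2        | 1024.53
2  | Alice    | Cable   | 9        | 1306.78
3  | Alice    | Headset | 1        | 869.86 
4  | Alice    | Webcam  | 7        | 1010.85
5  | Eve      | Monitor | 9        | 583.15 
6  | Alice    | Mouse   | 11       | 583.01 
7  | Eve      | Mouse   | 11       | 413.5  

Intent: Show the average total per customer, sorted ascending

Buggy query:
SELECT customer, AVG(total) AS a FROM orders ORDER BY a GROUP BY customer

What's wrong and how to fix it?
Bug: ORDER BY appears before GROUP BY; SQL clause order requires GROUP BY first

Fix: Reorder: SELECT … FROM … GROUP BY … ORDER BY …

Corrected query:
SELECT customer, AVG(total) AS a FROM orders GROUP BY customer ORDER BY a

Result:
customer | a         
---------+-----------
Eve      | 673.726667
Alice    | 942.625   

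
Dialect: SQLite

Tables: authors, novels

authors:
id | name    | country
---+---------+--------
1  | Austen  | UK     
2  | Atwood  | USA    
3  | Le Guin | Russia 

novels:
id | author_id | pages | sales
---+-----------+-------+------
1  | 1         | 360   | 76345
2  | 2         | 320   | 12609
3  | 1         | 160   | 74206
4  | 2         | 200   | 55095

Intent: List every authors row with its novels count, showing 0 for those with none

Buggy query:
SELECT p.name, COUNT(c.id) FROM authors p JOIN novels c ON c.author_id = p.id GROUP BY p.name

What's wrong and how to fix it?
Bug: INNER JOIN drops authors rows that have no matching novels rows

Fix: Use LEFT JOIN so parents without children still appear (COUNT(c.id) gives 0)

Corrected query:
SELECT p.name, COUNT(c.id) FROM authors p LEFT JOIN novels c ON c.author_id = p.id GROUP BY p.name

Result:
name    | COUNT(c.id)
--------+------------
Atwood  | 2          
Austen  | 2          
Le Guin | 0          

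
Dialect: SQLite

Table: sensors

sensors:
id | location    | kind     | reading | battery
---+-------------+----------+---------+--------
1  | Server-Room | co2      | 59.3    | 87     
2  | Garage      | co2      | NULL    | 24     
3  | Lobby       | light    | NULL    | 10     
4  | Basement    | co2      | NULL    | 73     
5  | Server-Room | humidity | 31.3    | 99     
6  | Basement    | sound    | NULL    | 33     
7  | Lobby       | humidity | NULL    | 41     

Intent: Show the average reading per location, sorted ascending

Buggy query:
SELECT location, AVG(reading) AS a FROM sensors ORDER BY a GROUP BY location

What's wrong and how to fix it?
Bug: GROUP BY must precede ORDER BY

Fix: Move ORDER BY to the end, after GROUP BY

Corrected query:
SELECT location, AVG(reading) AS a FROM sensors GROUP BY location ORDER BY a

Result:
location    | a   
------------+-----
Basement    | NULL
Garage      | NULL
Lobby       | NULL
Server-Room | 45.3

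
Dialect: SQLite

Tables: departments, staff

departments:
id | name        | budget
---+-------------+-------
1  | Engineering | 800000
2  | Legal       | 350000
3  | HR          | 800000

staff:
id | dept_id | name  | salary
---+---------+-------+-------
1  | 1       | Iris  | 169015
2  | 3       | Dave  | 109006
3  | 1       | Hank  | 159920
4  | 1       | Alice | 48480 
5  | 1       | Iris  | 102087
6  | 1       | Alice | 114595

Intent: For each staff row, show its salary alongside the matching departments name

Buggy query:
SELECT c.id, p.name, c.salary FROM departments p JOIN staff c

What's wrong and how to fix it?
Bug: Missing join condition: each staff row is matched to all departments rows instead of just its own

Fix: Add ON c.dept_id = p.id to the JOIN

Corrected query:
SELECT c.id, p.name, c.salary FROM departments p JOIN staff c ON c.dept_id = p.id

Result:
id | name        | salary
---+-------------+-------
1  | Engineering | 169015
2  | HR          | 109006
3  | Engineering | 159920
4  | Engineering | 48480 
5  | Engineering | 102087
6  | Engineering | 114595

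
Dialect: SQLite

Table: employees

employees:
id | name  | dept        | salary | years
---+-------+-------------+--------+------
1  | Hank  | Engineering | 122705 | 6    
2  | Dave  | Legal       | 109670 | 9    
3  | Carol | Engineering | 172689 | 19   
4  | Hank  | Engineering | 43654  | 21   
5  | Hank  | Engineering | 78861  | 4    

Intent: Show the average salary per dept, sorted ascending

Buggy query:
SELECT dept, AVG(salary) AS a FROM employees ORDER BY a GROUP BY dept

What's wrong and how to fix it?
Bug: ORDER BY appears before GROUP BY; SQL clause order requires GROUP BY first

Fix: Move ORDER BY to the end, after GROUP BY

Corrected query:
SELECT dept, AVG(salary) AS a FROM employees GROUP BY dept ORDER BY a

Result:
dept        | a        
------------+----------
Engineering | 104477.25
Legal       | 109670   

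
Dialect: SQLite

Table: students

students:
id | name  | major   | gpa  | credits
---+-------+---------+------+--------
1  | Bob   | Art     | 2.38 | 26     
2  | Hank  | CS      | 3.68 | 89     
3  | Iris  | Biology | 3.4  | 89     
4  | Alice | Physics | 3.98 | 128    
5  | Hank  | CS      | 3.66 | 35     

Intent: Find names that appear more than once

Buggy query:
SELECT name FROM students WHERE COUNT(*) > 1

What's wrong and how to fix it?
Bug: WHERE can't reference COUNT(*); aggregates are computed after WHERE

Fix: GROUP BY name, then filter groups with HAVING COUNT(*) > 1

Corrected query:
SELECT name FROM students GROUP BY name HAVING COUNT(*) > 1

Result:
name
----
Hank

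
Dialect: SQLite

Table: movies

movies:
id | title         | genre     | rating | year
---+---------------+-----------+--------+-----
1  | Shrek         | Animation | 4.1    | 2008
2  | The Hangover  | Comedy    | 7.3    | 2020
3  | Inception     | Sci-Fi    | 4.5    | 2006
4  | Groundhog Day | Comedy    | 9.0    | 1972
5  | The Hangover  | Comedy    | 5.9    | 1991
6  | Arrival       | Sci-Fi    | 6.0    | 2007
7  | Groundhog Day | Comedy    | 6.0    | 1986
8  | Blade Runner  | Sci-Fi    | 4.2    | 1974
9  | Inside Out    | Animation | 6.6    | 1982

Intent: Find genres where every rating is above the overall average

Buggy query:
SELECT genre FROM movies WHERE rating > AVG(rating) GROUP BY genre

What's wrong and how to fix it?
Bug: WHERE evaluates per row before aggregation, so AVG() is unavailable

Fix: Compute the overall average in a scalar subquery and compare each group's MIN against it in HAVING

Corrected query:
SELECT genre FROM movies GROUP BY genre HAVING MIN(rating) > (SELECT AVG(rating) FROM movies)

Result:
(no rows)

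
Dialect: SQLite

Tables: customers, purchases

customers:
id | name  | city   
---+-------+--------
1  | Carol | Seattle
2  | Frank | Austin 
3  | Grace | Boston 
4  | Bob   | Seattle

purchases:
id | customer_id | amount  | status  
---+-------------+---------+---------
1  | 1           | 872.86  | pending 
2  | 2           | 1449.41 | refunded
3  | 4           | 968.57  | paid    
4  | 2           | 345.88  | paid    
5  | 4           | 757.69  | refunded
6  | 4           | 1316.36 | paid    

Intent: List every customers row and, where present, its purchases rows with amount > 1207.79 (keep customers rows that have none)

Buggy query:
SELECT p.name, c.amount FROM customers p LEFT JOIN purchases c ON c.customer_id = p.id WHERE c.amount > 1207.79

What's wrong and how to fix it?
Bug: Filtering c.amount in WHERE discards the NULL rows produced by LEFT JOIN, turning it into an inner join

Fix: Put 'c.amount > 1207.79' in the JOIN's ON clause instead of WHERE

Corrected query:
SELECT p.name, c.amount FROM customers p LEFT JOIN purchases c ON c.customer_id = p.id AND c.amount > 1207.79

Result:
name  | amount 
------+--------
Carol | NULL   
Frank | 1449.41
Grace | NULL   
Bob   | 1316.36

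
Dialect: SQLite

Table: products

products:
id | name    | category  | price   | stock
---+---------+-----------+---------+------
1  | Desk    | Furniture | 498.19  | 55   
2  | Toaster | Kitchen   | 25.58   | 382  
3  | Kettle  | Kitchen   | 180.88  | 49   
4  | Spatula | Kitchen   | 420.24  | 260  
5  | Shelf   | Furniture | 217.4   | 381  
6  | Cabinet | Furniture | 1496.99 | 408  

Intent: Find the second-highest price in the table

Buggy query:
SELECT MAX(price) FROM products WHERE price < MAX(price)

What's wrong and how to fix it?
Bug: MAX(price) on the right of the comparison is an aggregate-in-WHERE error

Fix: Put the inner MAX in a scalar subquery

Corrected query:
SELECT MAX(price) FROM products WHERE price < (SELECT MAX(price) FROM products)

Result:
MAX(price)
----------
498.19    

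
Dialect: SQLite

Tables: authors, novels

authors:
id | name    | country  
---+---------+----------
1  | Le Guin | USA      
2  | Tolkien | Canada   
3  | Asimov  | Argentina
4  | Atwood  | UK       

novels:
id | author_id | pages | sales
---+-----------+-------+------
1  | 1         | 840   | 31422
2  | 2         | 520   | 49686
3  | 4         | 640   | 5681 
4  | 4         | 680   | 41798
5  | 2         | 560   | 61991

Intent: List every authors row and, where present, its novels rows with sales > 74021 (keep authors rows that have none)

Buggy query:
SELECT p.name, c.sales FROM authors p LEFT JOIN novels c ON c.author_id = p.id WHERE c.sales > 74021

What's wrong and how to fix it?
Bug: Filtering c.sales in WHERE discards the NULL rows produced by LEFT JOIN, turning it into an inner join

Fix: Put 'c.sales > 74021' in the JOIN's ON clause instead of WHERE

Corrected query:
SELECT p.name, c.sales FROM authors p LEFT JOIN novels c ON c.author_id = p.id AND c.sales > 74021

Result:
name    | sales
--------+------
Le Guin | NULL 
Tolkien | NULL 
Asimov  | NULL 
Atwood  | NULL 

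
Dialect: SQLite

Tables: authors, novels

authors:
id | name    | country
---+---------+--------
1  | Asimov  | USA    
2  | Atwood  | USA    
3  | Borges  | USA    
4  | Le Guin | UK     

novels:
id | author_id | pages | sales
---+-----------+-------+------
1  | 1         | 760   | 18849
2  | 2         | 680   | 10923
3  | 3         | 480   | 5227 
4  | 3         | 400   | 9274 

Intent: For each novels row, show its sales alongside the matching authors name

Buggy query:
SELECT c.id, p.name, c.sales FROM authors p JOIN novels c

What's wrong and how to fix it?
Bug: JOIN with no ON clause produces a cartesian product; every novels row pairs with every authors row

Fix: Add ON c.author_id = p.id to the JOIN

Corrected query:
SELECT c.id, p.name, c.sales FROM authors p JOIN novels c ON c.author_id = p.id

Result:
id | name   | sales
---+--------+------
1  | Asimov | 18849
2  | Atwood | 10923
3  | Borges | 5227 
4  | Borges | 9274 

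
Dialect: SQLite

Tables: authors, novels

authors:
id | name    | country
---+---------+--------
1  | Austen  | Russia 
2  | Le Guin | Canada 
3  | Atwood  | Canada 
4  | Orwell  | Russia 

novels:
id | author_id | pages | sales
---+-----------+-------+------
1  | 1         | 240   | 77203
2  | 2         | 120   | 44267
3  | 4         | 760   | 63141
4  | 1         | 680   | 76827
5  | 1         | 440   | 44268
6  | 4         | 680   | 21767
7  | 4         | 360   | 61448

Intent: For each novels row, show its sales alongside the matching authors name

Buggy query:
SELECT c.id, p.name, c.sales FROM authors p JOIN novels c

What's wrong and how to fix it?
Bug: Missing join condition: each novels row is matched to all authors rows instead of just its own

Fix: Add ON c.author_id = p.id to the JOIN

Corrected query:
SELECT c.id, p.name, c.sales FROM authors p JOIN novels c ON c.author_id = p.id

Result:
id | name    | sales
---+---------+------
1  | Austen  | 77203
2  | Le Guin | 44267
3  | Orwell  | 63141
4  | Austen  | 76827
5  | Austen  | 44268
6  | Orwell  | 21767
7  | Orwell  | 61448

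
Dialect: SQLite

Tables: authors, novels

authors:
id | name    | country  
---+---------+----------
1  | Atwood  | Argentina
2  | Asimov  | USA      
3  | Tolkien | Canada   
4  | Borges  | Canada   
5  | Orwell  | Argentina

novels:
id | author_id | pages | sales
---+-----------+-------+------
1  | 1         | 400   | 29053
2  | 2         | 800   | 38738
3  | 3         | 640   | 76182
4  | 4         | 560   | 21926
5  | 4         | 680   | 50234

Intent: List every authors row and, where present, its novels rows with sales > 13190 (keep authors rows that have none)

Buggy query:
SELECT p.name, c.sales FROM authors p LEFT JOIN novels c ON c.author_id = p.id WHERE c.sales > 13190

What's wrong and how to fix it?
Bug: A WHERE condition on the right-hand table after LEFT JOIN drops unmatched parents

Fix: Put 'c.sales > 13190' in the JOIN's ON clause instead of WHERE

Corrected query:
SELECT p.name, c.sales FROM authors p LEFT JOIN novels c ON c.author_id = p.id AND c.sales > 13190

Result:
name    | sales
--------+------
Atwood  | 29053
Asimov  | 38738
Tolkien | 76182
Borges  | 21926
Borges  | 50234
Orwell  | NULL 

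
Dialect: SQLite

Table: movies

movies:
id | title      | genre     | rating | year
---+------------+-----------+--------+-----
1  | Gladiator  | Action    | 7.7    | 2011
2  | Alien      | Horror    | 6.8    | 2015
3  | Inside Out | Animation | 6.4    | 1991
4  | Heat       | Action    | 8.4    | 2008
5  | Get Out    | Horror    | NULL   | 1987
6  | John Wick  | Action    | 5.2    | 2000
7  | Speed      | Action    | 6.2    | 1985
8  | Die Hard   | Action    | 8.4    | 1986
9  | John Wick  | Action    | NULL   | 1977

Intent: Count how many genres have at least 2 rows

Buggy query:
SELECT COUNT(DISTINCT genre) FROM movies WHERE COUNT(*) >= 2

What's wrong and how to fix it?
Bug: WHERE filters individual rows, not groups, so a group-level COUNT is invalid there

Fix: Group first with HAVING COUNT(*) >= 2, then COUNT the resulting groups

Corrected query:
SELECT COUNT(*) FROM (SELECT genre FROM movies GROUP BY genre HAVING COUNT(*) >= 2)

Result:
COUNT(*)
--------
2       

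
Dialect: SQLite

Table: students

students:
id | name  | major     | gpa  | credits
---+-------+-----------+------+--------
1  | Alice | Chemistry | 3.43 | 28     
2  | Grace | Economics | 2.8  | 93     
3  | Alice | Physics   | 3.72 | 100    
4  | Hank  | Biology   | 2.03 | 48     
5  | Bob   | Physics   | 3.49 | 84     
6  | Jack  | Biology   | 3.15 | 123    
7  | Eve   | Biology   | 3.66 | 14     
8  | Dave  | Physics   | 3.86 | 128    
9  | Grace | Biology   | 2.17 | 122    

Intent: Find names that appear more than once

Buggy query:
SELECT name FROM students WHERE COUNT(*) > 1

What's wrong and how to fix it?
Bug: COUNT(*) is an aggregate and cannot be used in WHERE

Fix: Group first, then use HAVING for the count condition

Corrected query:
SELECT name FROM students GROUP BY name HAVING COUNT(*) > 1

Result:
name 
-----
Alice
Grace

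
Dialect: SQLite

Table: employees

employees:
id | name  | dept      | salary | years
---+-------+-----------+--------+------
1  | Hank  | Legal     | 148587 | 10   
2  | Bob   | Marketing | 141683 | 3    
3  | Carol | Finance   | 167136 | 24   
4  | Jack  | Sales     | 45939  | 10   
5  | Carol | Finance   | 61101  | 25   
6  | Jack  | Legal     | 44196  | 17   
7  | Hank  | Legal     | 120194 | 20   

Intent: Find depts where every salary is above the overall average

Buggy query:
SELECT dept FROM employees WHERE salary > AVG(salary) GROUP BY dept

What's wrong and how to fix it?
Bug: AVG() is an aggregate; it can't sit directly in WHERE

Fix: Compute the overall average in a scalar subquery and compare each group's MIN against it in HAVING

Corrected query:
SELECT dept FROM employees GROUP BY dept HAVING MIN(salary) > (SELECT AVG(salary) FROM employees)

Result:
dept     
---------
Marketing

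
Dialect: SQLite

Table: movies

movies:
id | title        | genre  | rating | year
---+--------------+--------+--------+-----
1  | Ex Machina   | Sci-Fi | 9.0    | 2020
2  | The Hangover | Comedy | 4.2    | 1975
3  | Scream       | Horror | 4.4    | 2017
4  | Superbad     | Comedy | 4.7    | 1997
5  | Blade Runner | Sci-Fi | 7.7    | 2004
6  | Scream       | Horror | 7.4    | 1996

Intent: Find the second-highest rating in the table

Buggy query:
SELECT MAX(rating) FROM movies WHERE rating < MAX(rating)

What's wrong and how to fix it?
Bug: The inner MAX is an aggregate inside WHERE, which is not allowed

Fix: Put the inner MAX in a scalar subquery

Corrected query:
SELECT MAX(rating) FROM movies WHERE rating < (SELECT MAX(rating) FROM movies)

Result:
MAX(rating)
-----------
7.7        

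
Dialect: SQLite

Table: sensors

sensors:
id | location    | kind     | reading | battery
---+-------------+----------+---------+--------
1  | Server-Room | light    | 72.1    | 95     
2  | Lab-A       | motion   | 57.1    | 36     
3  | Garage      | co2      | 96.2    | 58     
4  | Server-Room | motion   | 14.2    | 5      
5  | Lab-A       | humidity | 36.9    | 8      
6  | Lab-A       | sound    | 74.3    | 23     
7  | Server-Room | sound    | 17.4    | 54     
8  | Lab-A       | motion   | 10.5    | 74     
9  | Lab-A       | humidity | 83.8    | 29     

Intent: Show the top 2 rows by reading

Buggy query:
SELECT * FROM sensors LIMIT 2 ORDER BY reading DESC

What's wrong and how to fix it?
Bug: ORDER BY cannot follow LIMIT; LIMIT is the final clause

Fix: Sort with ORDER BY, then apply LIMIT

Corrected query:
SELECT * FROM sensors ORDER BY reading DESC LIMIT 2

Result:
id | location | kind     | reading | battery
---+----------+----------+---------+--------
3  | Garage   | co2      | 96.2    | 58     
9  | Lab-A    | humidity | 83.8    | 29     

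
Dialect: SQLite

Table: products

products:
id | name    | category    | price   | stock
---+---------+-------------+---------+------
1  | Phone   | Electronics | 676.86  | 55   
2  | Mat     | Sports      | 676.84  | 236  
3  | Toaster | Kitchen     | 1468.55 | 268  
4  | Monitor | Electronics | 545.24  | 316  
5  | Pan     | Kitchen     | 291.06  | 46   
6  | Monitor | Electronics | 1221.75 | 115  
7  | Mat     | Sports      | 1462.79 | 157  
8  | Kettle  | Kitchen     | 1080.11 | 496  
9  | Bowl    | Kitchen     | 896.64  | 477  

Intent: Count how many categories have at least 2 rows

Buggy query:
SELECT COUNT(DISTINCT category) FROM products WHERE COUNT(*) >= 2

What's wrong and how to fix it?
Bug: WHERE filters individual rows, not groups, so a group-level COUNT is invalid there

Fix: Use a subquery that GROUPs and filters with HAVING, then count its rows

Corrected query:
SELECT COUNT(*) FROM (SELECT category FROM products GROUP BY category HAVING COUNT(*) >= 2)

Result:
COUNT(*)
--------
3       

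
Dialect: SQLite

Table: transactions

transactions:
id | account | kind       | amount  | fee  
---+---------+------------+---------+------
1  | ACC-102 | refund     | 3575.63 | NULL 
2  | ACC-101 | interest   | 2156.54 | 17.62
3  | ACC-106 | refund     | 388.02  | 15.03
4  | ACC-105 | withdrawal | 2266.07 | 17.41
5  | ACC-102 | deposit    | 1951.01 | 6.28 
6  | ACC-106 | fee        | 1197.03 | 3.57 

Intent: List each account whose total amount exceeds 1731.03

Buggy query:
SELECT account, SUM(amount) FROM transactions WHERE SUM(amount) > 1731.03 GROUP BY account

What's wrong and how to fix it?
Bug: Aggregate functions cannot appear in a WHERE clause

Fix: Use HAVING (which filters groups after aggregation) instead of WHERE

Corrected query:
SELECT account, SUM(amount) FROM transactions GROUP BY account HAVING SUM(amount) > 1731.03

Result:
account | SUM(amount)
--------+------------
ACC-101 | 2156.54    
ACC-102 | 5526.64    
ACC-105 | 2266.07    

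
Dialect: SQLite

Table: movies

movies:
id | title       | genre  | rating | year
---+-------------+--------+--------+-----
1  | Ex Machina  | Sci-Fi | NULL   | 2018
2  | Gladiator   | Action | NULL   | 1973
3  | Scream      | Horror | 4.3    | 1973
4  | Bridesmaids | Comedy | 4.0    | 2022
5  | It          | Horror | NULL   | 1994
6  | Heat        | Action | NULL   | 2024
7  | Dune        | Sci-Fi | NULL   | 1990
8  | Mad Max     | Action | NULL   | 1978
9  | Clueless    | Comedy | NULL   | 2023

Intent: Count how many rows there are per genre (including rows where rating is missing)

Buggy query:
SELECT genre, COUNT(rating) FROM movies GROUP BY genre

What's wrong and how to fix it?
Bug: COUNT(rating) skips NULLs, so groups with missing rating are undercounted

Fix: Replace COUNT(rating) with COUNT(*)

Corrected query:
SELECT genre, COUNT(*) FROM movies GROUP BY genre

Result:
genre  | COUNT(*)
-------+---------
Action | 3       
Comedy | 2       
Horror | 2       
Sci-Fi | 2       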